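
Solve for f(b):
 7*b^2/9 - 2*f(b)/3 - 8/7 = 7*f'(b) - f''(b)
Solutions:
 f(b) = C1*exp(b*(21 - sqrt(465))/6) + C2*exp(b*(21 + sqrt(465))/6) + 7*b^2/6 - 49*b/2 + 7253/28


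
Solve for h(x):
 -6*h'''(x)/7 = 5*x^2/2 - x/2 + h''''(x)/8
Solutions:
 h(x) = C1 + C2*x + C3*x^2 + C4*exp(-48*x/7) - 7*x^5/144 + 413*x^4/6912 - 2891*x^3/82944


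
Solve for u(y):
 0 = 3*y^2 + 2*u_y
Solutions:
 u(y) = C1 - y^3/2


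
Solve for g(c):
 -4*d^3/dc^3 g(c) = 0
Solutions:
 g(c) = C1 + C2*c + C3*c^2


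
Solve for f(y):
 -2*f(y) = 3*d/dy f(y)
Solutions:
 f(y) = C1*exp(-2*y/3)


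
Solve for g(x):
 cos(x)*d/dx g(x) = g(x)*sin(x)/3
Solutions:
 g(x) = C1/cos(x)^(1/3)


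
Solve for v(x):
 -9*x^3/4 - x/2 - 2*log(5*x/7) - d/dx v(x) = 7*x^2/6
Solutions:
 v(x) = C1 - 9*x^4/16 - 7*x^3/18 - x^2/4 - 2*x*log(x) - 2*x*log(5) + 2*x + 2*x*log(7)


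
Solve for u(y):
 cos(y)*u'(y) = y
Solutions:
 u(y) = C1 + Integral(y/cos(y), y)


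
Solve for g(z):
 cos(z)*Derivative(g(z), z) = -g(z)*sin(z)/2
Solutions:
 g(z) = C1*sqrt(cos(z))


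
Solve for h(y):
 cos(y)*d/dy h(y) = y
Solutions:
 h(y) = C1 + Integral(y/cos(y), y)


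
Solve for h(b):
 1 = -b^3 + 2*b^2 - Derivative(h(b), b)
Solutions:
 h(b) = C1 - b^4/4 + 2*b^3/3 - b


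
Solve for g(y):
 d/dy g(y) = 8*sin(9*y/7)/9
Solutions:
 g(y) = C1 - 56*cos(9*y/7)/81


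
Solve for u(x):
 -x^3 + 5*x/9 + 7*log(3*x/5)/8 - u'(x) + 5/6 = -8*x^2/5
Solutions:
 u(x) = C1 - x^4/4 + 8*x^3/15 + 5*x^2/18 + 7*x*log(x)/8 - 7*x*log(5)/8 - x/24 + 7*x*log(3)/8


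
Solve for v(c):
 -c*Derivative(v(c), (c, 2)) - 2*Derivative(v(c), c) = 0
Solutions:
 v(c) = C1 + C2/c


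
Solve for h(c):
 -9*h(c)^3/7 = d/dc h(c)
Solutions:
 h(c) = -sqrt(14)*sqrt(-1/(C1 - 9*c))/2
 h(c) = sqrt(14)*sqrt(-1/(C1 - 9*c))/2


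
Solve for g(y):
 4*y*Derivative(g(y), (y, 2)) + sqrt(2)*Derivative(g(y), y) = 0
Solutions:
 g(y) = C1 + C2*y^(1 - sqrt(2)/4)


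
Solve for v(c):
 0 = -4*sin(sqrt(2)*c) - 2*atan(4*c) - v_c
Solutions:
 v(c) = C1 - 2*c*atan(4*c) + log(16*c^2 + 1)/4 + 2*sqrt(2)*cos(sqrt(2)*c)


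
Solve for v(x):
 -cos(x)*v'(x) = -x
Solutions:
 v(x) = C1 + Integral(x/cos(x), x)


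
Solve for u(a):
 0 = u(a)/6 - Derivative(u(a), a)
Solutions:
 u(a) = C1*exp(a/6)


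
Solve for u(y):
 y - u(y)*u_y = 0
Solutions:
 u(y) = -sqrt(C1 + y^2)
 u(y) = sqrt(C1 + y^2)


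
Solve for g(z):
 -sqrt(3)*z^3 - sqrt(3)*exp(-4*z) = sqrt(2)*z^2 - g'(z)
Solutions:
 g(z) = C1 + sqrt(3)*z^4/4 + sqrt(2)*z^3/3 - sqrt(3)*exp(-4*z)/4


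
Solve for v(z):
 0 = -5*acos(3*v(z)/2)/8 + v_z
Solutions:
 Integral(1/acos(3*_y/2), (_y, v(z))) = C1 + 5*z/8


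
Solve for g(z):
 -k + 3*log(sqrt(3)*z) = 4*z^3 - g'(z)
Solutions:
 g(z) = C1 + k*z + z^4 - 3*z*log(z) - 3*z*log(3)/2 + 3*z


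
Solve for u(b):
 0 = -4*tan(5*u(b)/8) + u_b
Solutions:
 u(b) = -8*asin(C1*exp(5*b/2))/5 + 8*pi/5
 u(b) = 8*asin(C1*exp(5*b/2))/5


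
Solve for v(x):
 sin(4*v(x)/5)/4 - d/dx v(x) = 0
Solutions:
 -x/4 + 5*log(cos(4*v(x)/5) - 1)/8 - 5*log(cos(4*v(x)/5) + 1)/8 = C1


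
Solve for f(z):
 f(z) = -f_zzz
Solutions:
 f(z) = C3*exp(-z) + (C1*sin(sqrt(3)*z/2) + C2*cos(sqrt(3)*z/2))*exp(z/2)


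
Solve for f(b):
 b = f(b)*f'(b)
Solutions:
 f(b) = -sqrt(C1 + b^2)
 f(b) = sqrt(C1 + b^2)


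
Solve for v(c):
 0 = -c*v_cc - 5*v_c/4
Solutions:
 v(c) = C1 + C2/c^(1/4)


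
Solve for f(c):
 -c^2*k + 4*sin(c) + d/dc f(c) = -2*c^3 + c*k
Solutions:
 f(c) = C1 - c^4/2 + c^3*k/3 + c^2*k/2 + 4*cos(c)


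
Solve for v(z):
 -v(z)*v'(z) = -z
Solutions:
 v(z) = -sqrt(C1 + z^2)
 v(z) = sqrt(C1 + z^2)


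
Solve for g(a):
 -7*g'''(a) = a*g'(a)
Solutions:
 g(a) = C1 + Integral(C2*airyai(-7^(2/3)*a/7) + C3*airybi(-7^(2/3)*a/7), a)


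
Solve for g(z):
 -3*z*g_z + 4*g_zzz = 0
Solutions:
 g(z) = C1 + Integral(C2*airyai(6^(1/3)*z/2) + C3*airybi(6^(1/3)*z/2), z)


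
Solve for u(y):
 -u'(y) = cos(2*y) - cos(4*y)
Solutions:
 u(y) = C1 - sin(2*y)/2 + sin(4*y)/4


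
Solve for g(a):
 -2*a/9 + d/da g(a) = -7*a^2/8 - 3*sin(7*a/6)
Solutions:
 g(a) = C1 - 7*a^3/24 + a^2/9 + 18*cos(7*a/6)/7


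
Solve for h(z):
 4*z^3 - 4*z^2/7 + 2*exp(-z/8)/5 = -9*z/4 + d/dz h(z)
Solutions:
 h(z) = C1 + z^4 - 4*z^3/21 + 9*z^2/8 - 16*exp(-z/8)/5


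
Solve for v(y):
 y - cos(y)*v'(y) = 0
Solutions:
 v(y) = C1 + Integral(y/cos(y), y)


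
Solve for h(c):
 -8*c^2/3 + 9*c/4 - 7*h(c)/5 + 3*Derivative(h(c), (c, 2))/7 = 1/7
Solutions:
 h(c) = C1*exp(-7*sqrt(15)*c/15) + C2*exp(7*sqrt(15)*c/15) - 40*c^2/21 + 45*c/28 - 435/343


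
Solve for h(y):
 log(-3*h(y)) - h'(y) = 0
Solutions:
 -Integral(1/(log(-_y) + log(3)), (_y, h(y))) = C1 - y


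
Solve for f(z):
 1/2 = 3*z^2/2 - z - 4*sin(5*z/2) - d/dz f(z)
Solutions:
 f(z) = C1 + z^3/2 - z^2/2 - z/2 + 8*cos(5*z/2)/5


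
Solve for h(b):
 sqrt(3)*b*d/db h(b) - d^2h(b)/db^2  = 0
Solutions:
 h(b) = C1 + C2*erfi(sqrt(2)*3^(1/4)*b/2)


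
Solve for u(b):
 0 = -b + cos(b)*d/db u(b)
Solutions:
 u(b) = C1 + Integral(b/cos(b), b)


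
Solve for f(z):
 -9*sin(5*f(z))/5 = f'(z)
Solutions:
 f(z) = -acos((-C1 - exp(18*z))/(C1 - exp(18*z)))/5 + 2*pi/5
 f(z) = acos((-C1 - exp(18*z))/(C1 - exp(18*z)))/5


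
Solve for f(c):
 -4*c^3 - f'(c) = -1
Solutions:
 f(c) = C1 - c^4 + c


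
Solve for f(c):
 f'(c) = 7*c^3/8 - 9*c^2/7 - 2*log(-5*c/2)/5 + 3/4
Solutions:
 f(c) = C1 + 7*c^4/32 - 3*c^3/7 - 2*c*log(-c)/5 + c*(-8*log(5) + 8*log(2) + 23)/20


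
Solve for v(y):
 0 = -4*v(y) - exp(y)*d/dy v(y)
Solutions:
 v(y) = C1*exp(4*exp(-y))


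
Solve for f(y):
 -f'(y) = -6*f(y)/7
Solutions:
 f(y) = C1*exp(6*y/7)


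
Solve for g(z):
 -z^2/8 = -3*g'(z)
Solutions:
 g(z) = C1 + z^3/72


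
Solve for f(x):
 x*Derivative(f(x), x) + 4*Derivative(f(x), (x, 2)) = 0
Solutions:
 f(x) = C1 + C2*erf(sqrt(2)*x/4)


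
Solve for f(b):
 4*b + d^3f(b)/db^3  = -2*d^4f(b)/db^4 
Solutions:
 f(b) = C1 + C2*b + C3*b^2 + C4*exp(-b/2) - b^4/6 + 4*b^3/3


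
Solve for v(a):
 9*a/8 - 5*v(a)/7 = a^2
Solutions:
 v(a) = 7*a*(9 - 8*a)/40


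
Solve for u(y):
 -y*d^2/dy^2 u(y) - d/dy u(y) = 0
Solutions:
 u(y) = C1 + C2*log(y)


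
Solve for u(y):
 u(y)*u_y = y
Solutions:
 u(y) = -sqrt(C1 + y^2)
 u(y) = sqrt(C1 + y^2)


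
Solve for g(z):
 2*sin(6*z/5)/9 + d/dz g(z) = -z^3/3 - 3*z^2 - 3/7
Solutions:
 g(z) = C1 - z^4/12 - z^3 - 3*z/7 + 5*cos(6*z/5)/27


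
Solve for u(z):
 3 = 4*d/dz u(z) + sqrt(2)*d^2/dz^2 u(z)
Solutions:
 u(z) = C1 + C2*exp(-2*sqrt(2)*z) + 3*z/4


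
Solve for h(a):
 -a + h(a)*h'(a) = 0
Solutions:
 h(a) = -sqrt(C1 + a^2)
 h(a) = sqrt(C1 + a^2)


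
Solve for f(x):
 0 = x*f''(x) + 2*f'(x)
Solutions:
 f(x) = C1 + C2/x


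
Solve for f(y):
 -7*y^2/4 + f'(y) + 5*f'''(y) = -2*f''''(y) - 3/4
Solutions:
 f(y) = C1 + C2*exp(y*(-10 + 25/(12*sqrt(114) + 179)^(1/3) + (12*sqrt(114) + 179)^(1/3))/12)*sin(sqrt(3)*y*(-(12*sqrt(114) + 179)^(1/3) + 25/(12*sqrt(114) + 179)^(1/3))/12) + C3*exp(y*(-10 + 25/(12*sqrt(114) + 179)^(1/3) + (12*sqrt(114) + 179)^(1/3))/12)*cos(sqrt(3)*y*(-(12*sqrt(114) + 179)^(1/3) + 25/(12*sqrt(114) + 179)^(1/3))/12) + C4*exp(-y*(25/(12*sqrt(114) + 179)^(1/3) + 5 + (12*sqrt(114) + 179)^(1/3))/6) + 7*y^3/12 - 73*y/4


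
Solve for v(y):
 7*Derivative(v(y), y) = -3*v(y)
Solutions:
 v(y) = C1*exp(-3*y/7)


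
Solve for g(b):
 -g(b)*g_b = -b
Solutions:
 g(b) = -sqrt(C1 + b^2)
 g(b) = sqrt(C1 + b^2)


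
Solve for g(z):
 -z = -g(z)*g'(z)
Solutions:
 g(z) = -sqrt(C1 + z^2)
 g(z) = sqrt(C1 + z^2)


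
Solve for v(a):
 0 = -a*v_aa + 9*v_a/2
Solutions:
 v(a) = C1 + C2*a^(11/2)


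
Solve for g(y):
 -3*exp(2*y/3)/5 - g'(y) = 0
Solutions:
 g(y) = C1 - 9*exp(2*y/3)/10


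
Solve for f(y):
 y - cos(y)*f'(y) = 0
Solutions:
 f(y) = C1 + Integral(y/cos(y), y)


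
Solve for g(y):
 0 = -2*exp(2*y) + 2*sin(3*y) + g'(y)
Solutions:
 g(y) = C1 + exp(2*y) + 2*cos(3*y)/3


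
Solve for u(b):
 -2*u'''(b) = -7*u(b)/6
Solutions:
 u(b) = C3*exp(126^(1/3)*b/6) + (C1*sin(14^(1/3)*3^(1/6)*b/4) + C2*cos(14^(1/3)*3^(1/6)*b/4))*exp(-126^(1/3)*b/12)


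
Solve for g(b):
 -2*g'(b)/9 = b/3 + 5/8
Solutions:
 g(b) = C1 - 3*b^2/4 - 45*b/16


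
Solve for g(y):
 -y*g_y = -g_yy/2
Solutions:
 g(y) = C1 + C2*erfi(y)


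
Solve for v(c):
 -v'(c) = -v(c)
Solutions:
 v(c) = C1*exp(c)


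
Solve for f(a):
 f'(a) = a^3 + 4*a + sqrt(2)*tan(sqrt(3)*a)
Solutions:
 f(a) = C1 + a^4/4 + 2*a^2 - sqrt(6)*log(cos(sqrt(3)*a))/3


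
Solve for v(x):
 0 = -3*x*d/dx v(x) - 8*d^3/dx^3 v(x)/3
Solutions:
 v(x) = C1 + Integral(C2*airyai(-3^(2/3)*x/2) + C3*airybi(-3^(2/3)*x/2), x)


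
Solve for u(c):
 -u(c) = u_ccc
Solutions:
 u(c) = C3*exp(-c) + (C1*sin(sqrt(3)*c/2) + C2*cos(sqrt(3)*c/2))*exp(c/2)


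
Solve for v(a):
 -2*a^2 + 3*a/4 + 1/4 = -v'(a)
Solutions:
 v(a) = C1 + 2*a^3/3 - 3*a^2/8 - a/4


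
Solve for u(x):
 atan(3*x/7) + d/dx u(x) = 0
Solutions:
 u(x) = C1 - x*atan(3*x/7) + 7*log(9*x^2 + 49)/6


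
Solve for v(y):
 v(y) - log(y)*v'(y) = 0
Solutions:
 v(y) = C1*exp(li(y))


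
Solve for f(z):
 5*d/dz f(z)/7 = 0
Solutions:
 f(z) = C1


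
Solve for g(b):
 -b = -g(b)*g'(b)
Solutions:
 g(b) = -sqrt(C1 + b^2)
 g(b) = sqrt(C1 + b^2)


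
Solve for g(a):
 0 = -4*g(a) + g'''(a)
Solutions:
 g(a) = C3*exp(2^(2/3)*a) + (C1*sin(2^(2/3)*sqrt(3)*a/2) + C2*cos(2^(2/3)*sqrt(3)*a/2))*exp(-2^(2/3)*a/2)


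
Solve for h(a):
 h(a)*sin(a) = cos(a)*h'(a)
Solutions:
 h(a) = C1/cos(a)


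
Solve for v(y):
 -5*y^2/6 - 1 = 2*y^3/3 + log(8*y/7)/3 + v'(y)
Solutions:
 v(y) = C1 - y^4/6 - 5*y^3/18 - y*log(y)/3 - 2*y/3 + y*log(7^(1/3)/2)


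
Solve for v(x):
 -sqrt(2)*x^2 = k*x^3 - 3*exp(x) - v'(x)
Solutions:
 v(x) = C1 + k*x^4/4 + sqrt(2)*x^3/3 - 3*exp(x)


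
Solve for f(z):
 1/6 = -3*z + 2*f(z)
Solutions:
 f(z) = 3*z/2 + 1/12


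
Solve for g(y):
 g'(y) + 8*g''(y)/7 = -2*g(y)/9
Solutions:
 g(y) = (C1*sin(sqrt(7)*y/48) + C2*cos(sqrt(7)*y/48))*exp(-7*y/16)


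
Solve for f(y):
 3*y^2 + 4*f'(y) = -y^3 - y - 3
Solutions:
 f(y) = C1 - y^4/16 - y^3/4 - y^2/8 - 3*y/4


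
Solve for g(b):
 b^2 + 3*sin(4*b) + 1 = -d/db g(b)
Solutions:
 g(b) = C1 - b^3/3 - b + 3*cos(4*b)/4


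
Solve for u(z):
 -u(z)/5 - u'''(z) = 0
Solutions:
 u(z) = C3*exp(-5^(2/3)*z/5) + (C1*sin(sqrt(3)*5^(2/3)*z/10) + C2*cos(sqrt(3)*5^(2/3)*z/10))*exp(5^(2/3)*z/10)


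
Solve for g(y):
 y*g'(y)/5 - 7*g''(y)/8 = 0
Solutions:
 g(y) = C1 + C2*erfi(2*sqrt(35)*y/35)


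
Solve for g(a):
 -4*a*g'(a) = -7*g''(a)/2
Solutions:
 g(a) = C1 + C2*erfi(2*sqrt(7)*a/7)


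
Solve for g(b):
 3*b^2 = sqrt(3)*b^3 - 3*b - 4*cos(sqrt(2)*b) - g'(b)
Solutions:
 g(b) = C1 + sqrt(3)*b^4/4 - b^3 - 3*b^2/2 - 2*sqrt(2)*sin(sqrt(2)*b)


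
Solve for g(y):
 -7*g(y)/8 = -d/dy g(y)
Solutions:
 g(y) = C1*exp(7*y/8)


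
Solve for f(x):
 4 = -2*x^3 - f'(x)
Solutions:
 f(x) = C1 - x^4/2 - 4*x


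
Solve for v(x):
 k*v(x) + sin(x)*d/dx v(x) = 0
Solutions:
 v(x) = C1*exp(k*(-log(cos(x) - 1) + log(cos(x) + 1))/2)


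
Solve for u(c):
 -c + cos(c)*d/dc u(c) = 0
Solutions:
 u(c) = C1 + Integral(c/cos(c), c)


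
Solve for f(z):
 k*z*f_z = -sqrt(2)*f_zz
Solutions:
 f(z) = Piecewise((-2^(3/4)*sqrt(pi)*C1*erf(2^(1/4)*sqrt(k)*z/2)/(2*sqrt(k)) - C2, (k > 0) | (k < 0)), (-C1*z - C2, True))


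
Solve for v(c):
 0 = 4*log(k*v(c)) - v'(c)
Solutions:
 li(k*v(c))/k = C1 + 4*c


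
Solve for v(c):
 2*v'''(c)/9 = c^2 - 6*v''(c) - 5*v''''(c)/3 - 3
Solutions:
 v(c) = C1 + C2*c + c^4/72 - c^3/486 - 1295*c^2/4374 + (C3*sin(sqrt(809)*c/15) + C4*cos(sqrt(809)*c/15))*exp(-c/15)


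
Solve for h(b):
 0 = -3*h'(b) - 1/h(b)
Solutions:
 h(b) = -sqrt(C1 - 6*b)/3
 h(b) = sqrt(C1 - 6*b)/3


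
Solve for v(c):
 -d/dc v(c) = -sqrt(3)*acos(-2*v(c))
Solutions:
 Integral(1/acos(-2*_y), (_y, v(c))) = C1 + sqrt(3)*c


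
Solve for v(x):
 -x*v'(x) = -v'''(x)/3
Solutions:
 v(x) = C1 + Integral(C2*airyai(3^(1/3)*x) + C3*airybi(3^(1/3)*x), x)


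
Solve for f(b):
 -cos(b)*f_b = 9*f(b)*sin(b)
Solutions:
 f(b) = C1*cos(b)^9


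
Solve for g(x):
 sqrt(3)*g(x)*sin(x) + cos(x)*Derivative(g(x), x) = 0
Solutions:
 g(x) = C1*cos(x)^(sqrt(3))


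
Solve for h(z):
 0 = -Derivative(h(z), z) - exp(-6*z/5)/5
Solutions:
 h(z) = C1 + exp(-6*z/5)/6


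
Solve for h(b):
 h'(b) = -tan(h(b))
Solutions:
 h(b) = pi - asin(C1*exp(-b))
 h(b) = asin(C1*exp(-b))


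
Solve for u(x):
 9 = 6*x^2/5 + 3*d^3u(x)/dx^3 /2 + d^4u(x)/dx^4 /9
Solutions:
 u(x) = C1 + C2*x + C3*x^2 + C4*exp(-27*x/2) - x^5/75 + 2*x^4/405 + 10919*x^3/10935


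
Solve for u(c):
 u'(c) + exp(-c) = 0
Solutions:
 u(c) = C1 + exp(-c)


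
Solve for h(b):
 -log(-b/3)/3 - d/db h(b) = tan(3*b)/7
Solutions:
 h(b) = C1 - b*log(-b)/3 + b/3 + b*log(3)/3 + log(cos(3*b))/21


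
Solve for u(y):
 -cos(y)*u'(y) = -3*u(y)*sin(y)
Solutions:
 u(y) = C1/cos(y)^3


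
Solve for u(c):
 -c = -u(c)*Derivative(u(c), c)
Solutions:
 u(c) = -sqrt(C1 + c^2)
 u(c) = sqrt(C1 + c^2)


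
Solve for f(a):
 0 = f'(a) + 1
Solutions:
 f(a) = C1 - a


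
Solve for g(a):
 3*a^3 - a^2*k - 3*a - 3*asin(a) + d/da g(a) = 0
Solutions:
 g(a) = C1 - 3*a^4/4 + a^3*k/3 + 3*a^2/2 + 3*a*asin(a) + 3*sqrt(1 - a^2)


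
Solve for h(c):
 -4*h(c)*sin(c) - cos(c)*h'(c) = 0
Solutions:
 h(c) = C1*cos(c)^4


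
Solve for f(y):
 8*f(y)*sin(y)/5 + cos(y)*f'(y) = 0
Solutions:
 f(y) = C1*cos(y)^(8/5)


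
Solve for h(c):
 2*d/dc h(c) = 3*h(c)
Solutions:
 h(c) = C1*exp(3*c/2)


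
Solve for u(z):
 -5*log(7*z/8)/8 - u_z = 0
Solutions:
 u(z) = C1 - 5*z*log(z)/8 - 5*z*log(7)/8 + 5*z/8 + 15*z*log(2)/8


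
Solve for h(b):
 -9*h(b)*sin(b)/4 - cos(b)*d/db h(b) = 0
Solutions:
 h(b) = C1*cos(b)^(9/4)


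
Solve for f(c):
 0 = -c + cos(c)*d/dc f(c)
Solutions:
 f(c) = C1 + Integral(c/cos(c), c)


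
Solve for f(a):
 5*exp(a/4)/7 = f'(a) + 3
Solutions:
 f(a) = C1 - 3*a + 20*exp(a/4)/7


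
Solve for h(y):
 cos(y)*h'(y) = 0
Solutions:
 h(y) = C1


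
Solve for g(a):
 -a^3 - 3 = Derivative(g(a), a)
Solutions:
 g(a) = C1 - a^4/4 - 3*a


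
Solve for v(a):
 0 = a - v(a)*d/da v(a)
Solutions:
 v(a) = -sqrt(C1 + a^2)
 v(a) = sqrt(C1 + a^2)


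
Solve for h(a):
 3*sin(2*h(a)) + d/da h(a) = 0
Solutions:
 h(a) = pi - acos((-C1 - exp(12*a))/(C1 - exp(12*a)))/2
 h(a) = acos((-C1 - exp(12*a))/(C1 - exp(12*a)))/2


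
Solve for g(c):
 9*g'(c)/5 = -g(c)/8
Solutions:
 g(c) = C1*exp(-5*c/72)


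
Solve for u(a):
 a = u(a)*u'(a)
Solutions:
 u(a) = -sqrt(C1 + a^2)
 u(a) = sqrt(C1 + a^2)


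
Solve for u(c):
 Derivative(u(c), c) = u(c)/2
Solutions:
 u(c) = C1*exp(c/2)


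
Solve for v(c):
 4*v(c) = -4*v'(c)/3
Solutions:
 v(c) = C1*exp(-3*c)


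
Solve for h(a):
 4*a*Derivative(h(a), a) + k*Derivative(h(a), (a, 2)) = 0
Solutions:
 h(a) = C1 + C2*sqrt(k)*erf(sqrt(2)*a*sqrt(1/k))


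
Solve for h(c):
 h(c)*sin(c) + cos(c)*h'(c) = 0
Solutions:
 h(c) = C1*cos(c)


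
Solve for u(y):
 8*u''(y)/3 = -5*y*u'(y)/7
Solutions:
 u(y) = C1 + C2*erf(sqrt(105)*y/28)


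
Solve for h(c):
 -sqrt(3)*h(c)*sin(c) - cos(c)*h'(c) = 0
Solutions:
 h(c) = C1*cos(c)^(sqrt(3))


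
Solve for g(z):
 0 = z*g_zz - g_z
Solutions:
 g(z) = C1 + C2*z^2


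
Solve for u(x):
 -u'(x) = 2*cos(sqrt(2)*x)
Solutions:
 u(x) = C1 - sqrt(2)*sin(sqrt(2)*x)


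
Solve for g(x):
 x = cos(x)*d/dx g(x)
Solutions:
 g(x) = C1 + Integral(x/cos(x), x)


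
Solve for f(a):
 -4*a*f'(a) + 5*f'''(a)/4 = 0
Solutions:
 f(a) = C1 + Integral(C2*airyai(2*2^(1/3)*5^(2/3)*a/5) + C3*airybi(2*2^(1/3)*5^(2/3)*a/5), a)


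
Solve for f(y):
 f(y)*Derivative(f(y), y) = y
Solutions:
 f(y) = -sqrt(C1 + y^2)
 f(y) = sqrt(C1 + y^2)


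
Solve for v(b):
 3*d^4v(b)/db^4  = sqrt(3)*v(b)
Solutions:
 v(b) = C1*exp(-3^(7/8)*b/3) + C2*exp(3^(7/8)*b/3) + C3*sin(3^(7/8)*b/3) + C4*cos(3^(7/8)*b/3)


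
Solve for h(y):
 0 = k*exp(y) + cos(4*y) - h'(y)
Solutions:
 h(y) = C1 + k*exp(y) + sin(4*y)/4


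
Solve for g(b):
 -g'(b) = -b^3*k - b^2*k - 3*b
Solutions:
 g(b) = C1 + b^4*k/4 + b^3*k/3 + 3*b^2/2


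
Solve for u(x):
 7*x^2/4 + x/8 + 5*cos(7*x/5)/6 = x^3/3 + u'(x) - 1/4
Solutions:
 u(x) = C1 - x^4/12 + 7*x^3/12 + x^2/16 + x/4 + 25*sin(7*x/5)/42


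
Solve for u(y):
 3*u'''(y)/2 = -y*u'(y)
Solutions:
 u(y) = C1 + Integral(C2*airyai(-2^(1/3)*3^(2/3)*y/3) + C3*airybi(-2^(1/3)*3^(2/3)*y/3), y)


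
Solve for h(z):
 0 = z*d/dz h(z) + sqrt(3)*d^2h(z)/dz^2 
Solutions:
 h(z) = C1 + C2*erf(sqrt(2)*3^(3/4)*z/6)


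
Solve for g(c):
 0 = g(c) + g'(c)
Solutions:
 g(c) = C1*exp(-c)


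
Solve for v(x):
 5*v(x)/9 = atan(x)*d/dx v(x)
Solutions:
 v(x) = C1*exp(5*Integral(1/atan(x), x)/9)


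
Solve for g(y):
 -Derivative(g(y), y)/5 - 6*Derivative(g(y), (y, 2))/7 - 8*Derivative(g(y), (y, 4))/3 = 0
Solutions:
 g(y) = C1 + C2*exp(y*(-10*3^(2/3)*490^(1/3)/(49 + sqrt(4501))^(1/3) + 2100^(1/3)*(49 + sqrt(4501))^(1/3))/280)*sin(3^(1/6)*y*(30*490^(1/3)/(49 + sqrt(4501))^(1/3) + 3^(2/3)*700^(1/3)*(49 + sqrt(4501))^(1/3))/280) + C3*exp(y*(-10*3^(2/3)*490^(1/3)/(49 + sqrt(4501))^(1/3) + 2100^(1/3)*(49 + sqrt(4501))^(1/3))/280)*cos(3^(1/6)*y*(30*490^(1/3)/(49 + sqrt(4501))^(1/3) + 3^(2/3)*700^(1/3)*(49 + sqrt(4501))^(1/3))/280) + C4*exp(-y*(-10*3^(2/3)*490^(1/3)/(49 + sqrt(4501))^(1/3) + 2100^(1/3)*(49 + sqrt(4501))^(1/3))/140)


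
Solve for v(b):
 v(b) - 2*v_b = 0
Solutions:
 v(b) = C1*exp(b/2)


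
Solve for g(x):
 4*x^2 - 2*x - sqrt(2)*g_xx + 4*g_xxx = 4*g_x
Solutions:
 g(x) = C1 + C2*exp(x*(sqrt(2) + sqrt(66))/8) + C3*exp(x*(-sqrt(66) + sqrt(2))/8) + x^3/3 - sqrt(2)*x^2/4 - x^2/4 + sqrt(2)*x/8 + 9*x/4


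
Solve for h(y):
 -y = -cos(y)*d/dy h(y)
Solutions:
 h(y) = C1 + Integral(y/cos(y), y)


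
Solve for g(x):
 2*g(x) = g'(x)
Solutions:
 g(x) = C1*exp(2*x)


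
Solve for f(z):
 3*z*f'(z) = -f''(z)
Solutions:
 f(z) = C1 + C2*erf(sqrt(6)*z/2)


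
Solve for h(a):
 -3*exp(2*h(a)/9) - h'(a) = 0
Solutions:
 h(a) = 9*log(-sqrt(-1/(C1 - 3*a))) - 9*log(2)/2 + 9*log(3)
 h(a) = 9*log(-1/(C1 - 3*a))/2 - 9*log(2)/2 + 9*log(3)


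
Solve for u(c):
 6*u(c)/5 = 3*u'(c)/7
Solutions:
 u(c) = C1*exp(14*c/5)


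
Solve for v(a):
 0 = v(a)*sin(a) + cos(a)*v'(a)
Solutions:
 v(a) = C1*cos(a)


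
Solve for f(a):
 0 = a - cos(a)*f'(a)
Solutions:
 f(a) = C1 + Integral(a/cos(a), a)


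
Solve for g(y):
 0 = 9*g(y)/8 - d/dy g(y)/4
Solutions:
 g(y) = C1*exp(9*y/2)


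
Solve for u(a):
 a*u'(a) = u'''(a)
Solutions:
 u(a) = C1 + Integral(C2*airyai(a) + C3*airybi(a), a)


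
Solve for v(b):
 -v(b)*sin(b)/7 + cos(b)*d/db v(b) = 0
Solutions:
 v(b) = C1/cos(b)^(1/7)


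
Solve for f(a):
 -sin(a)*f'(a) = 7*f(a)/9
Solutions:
 f(a) = C1*(cos(a) + 1)^(7/18)/(cos(a) - 1)^(7/18)


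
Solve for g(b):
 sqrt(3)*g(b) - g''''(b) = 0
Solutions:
 g(b) = C1*exp(-3^(1/8)*b) + C2*exp(3^(1/8)*b) + C3*sin(3^(1/8)*b) + C4*cos(3^(1/8)*b)


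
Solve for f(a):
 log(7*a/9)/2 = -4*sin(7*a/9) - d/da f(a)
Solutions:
 f(a) = C1 - a*log(a)/2 - a*log(7)/2 + a/2 + a*log(3) + 36*cos(7*a/9)/7


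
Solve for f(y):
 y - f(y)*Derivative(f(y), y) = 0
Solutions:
 f(y) = -sqrt(C1 + y^2)
 f(y) = sqrt(C1 + y^2)


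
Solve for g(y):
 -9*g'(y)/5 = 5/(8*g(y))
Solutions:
 g(y) = -sqrt(C1 - 25*y)/6
 g(y) = sqrt(C1 - 25*y)/6


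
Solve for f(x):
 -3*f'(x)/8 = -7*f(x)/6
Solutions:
 f(x) = C1*exp(28*x/9)


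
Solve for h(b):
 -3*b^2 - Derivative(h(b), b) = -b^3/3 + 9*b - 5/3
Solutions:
 h(b) = C1 + b^4/12 - b^3 - 9*b^2/2 + 5*b/3


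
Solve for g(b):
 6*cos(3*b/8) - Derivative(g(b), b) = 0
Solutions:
 g(b) = C1 + 16*sin(3*b/8)


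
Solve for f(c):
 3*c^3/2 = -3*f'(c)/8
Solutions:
 f(c) = C1 - c^4


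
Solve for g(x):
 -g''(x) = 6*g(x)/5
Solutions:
 g(x) = C1*sin(sqrt(30)*x/5) + C2*cos(sqrt(30)*x/5)


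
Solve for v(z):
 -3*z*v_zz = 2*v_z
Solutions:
 v(z) = C1 + C2*z^(1/3)


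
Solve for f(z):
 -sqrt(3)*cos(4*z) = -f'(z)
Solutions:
 f(z) = C1 + sqrt(3)*sin(4*z)/4


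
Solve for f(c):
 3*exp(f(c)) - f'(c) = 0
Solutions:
 f(c) = log(-1/(C1 + 3*c))


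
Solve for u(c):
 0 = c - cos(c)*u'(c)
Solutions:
 u(c) = C1 + Integral(c/cos(c), c)


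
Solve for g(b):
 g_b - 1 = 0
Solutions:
 g(b) = C1 + b


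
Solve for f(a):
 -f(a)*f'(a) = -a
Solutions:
 f(a) = -sqrt(C1 + a^2)
 f(a) = sqrt(C1 + a^2)


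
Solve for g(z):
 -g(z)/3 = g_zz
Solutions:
 g(z) = C1*sin(sqrt(3)*z/3) + C2*cos(sqrt(3)*z/3)


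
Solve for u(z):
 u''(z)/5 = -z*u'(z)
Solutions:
 u(z) = C1 + C2*erf(sqrt(10)*z/2)


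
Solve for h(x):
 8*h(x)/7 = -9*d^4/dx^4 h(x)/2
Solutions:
 h(x) = (C1*sin(sqrt(6)*7^(3/4)*x/21) + C2*cos(sqrt(6)*7^(3/4)*x/21))*exp(-sqrt(6)*7^(3/4)*x/21) + (C3*sin(sqrt(6)*7^(3/4)*x/21) + C4*cos(sqrt(6)*7^(3/4)*x/21))*exp(sqrt(6)*7^(3/4)*x/21)


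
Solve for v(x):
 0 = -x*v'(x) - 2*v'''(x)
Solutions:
 v(x) = C1 + Integral(C2*airyai(-2^(2/3)*x/2) + C3*airybi(-2^(2/3)*x/2), x)


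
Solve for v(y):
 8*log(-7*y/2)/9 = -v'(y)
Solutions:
 v(y) = C1 - 8*y*log(-y)/9 + 8*y*(-log(7) + log(2) + 1)/9


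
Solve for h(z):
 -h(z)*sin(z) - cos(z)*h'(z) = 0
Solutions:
 h(z) = C1*cos(z)


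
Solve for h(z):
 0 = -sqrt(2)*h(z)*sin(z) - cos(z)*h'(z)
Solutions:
 h(z) = C1*cos(z)^(sqrt(2))


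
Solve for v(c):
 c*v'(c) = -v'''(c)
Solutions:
 v(c) = C1 + Integral(C2*airyai(-c) + C3*airybi(-c), c)


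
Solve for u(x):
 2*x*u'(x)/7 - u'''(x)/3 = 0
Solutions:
 u(x) = C1 + Integral(C2*airyai(6^(1/3)*7^(2/3)*x/7) + C3*airybi(6^(1/3)*7^(2/3)*x/7), x)


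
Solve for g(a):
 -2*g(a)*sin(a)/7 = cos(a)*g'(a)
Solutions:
 g(a) = C1*cos(a)^(2/7)


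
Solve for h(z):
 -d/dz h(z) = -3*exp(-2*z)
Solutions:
 h(z) = C1 - 3*exp(-2*z)/2


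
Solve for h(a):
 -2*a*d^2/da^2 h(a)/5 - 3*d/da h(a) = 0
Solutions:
 h(a) = C1 + C2/a^(13/2)


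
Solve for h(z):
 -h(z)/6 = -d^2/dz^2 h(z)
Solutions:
 h(z) = C1*exp(-sqrt(6)*z/6) + C2*exp(sqrt(6)*z/6)


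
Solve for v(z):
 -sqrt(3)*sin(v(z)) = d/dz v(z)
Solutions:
 v(z) = -acos((-C1 - exp(2*sqrt(3)*z))/(C1 - exp(2*sqrt(3)*z))) + 2*pi
 v(z) = acos((-C1 - exp(2*sqrt(3)*z))/(C1 - exp(2*sqrt(3)*z)))


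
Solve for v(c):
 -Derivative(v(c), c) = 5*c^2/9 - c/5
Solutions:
 v(c) = C1 - 5*c^3/27 + c^2/10


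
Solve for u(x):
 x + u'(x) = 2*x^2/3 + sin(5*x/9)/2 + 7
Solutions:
 u(x) = C1 + 2*x^3/9 - x^2/2 + 7*x - 9*cos(5*x/9)/10


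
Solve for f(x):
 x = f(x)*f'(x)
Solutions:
 f(x) = -sqrt(C1 + x^2)
 f(x) = sqrt(C1 + x^2)


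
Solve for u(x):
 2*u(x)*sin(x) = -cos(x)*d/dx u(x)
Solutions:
 u(x) = C1*cos(x)^2


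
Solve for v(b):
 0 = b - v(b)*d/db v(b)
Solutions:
 v(b) = -sqrt(C1 + b^2)
 v(b) = sqrt(C1 + b^2)


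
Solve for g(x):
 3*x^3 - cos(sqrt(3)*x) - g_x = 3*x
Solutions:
 g(x) = C1 + 3*x^4/4 - 3*x^2/2 - sqrt(3)*sin(sqrt(3)*x)/3


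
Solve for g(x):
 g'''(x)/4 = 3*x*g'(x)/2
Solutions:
 g(x) = C1 + Integral(C2*airyai(6^(1/3)*x) + C3*airybi(6^(1/3)*x), x)


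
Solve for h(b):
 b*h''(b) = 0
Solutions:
 h(b) = C1 + C2*b


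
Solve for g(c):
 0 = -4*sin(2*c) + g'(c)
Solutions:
 g(c) = C1 - 2*cos(2*c)


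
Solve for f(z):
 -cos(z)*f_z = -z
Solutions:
 f(z) = C1 + Integral(z/cos(z), z)


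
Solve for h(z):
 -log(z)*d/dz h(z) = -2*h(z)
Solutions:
 h(z) = C1*exp(2*li(z))


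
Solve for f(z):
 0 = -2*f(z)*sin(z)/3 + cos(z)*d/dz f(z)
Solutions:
 f(z) = C1/cos(z)^(2/3)


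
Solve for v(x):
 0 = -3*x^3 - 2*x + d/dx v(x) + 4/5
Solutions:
 v(x) = C1 + 3*x^4/4 + x^2 - 4*x/5


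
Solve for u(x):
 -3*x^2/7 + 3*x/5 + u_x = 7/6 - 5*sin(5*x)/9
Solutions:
 u(x) = C1 + x^3/7 - 3*x^2/10 + 7*x/6 + cos(5*x)/9


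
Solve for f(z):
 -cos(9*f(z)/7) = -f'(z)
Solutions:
 -z - 7*log(sin(9*f(z)/7) - 1)/18 + 7*log(sin(9*f(z)/7) + 1)/18 = C1


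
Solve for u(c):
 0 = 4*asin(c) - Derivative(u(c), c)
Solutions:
 u(c) = C1 + 4*c*asin(c) + 4*sqrt(1 - c^2)


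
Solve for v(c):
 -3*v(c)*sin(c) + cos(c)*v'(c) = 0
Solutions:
 v(c) = C1/cos(c)^3


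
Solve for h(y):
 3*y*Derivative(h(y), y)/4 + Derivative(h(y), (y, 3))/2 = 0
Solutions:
 h(y) = C1 + Integral(C2*airyai(-2^(2/3)*3^(1/3)*y/2) + C3*airybi(-2^(2/3)*3^(1/3)*y/2), y)


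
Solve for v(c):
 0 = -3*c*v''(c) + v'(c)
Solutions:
 v(c) = C1 + C2*c^(4/3)


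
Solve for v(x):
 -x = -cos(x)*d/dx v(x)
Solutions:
 v(x) = C1 + Integral(x/cos(x), x)


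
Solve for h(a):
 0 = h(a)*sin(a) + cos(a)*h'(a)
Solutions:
 h(a) = C1*cos(a)


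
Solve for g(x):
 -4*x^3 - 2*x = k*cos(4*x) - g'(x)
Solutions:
 g(x) = C1 + k*sin(4*x)/4 + x^4 + x^2


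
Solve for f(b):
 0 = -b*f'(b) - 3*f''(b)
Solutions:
 f(b) = C1 + C2*erf(sqrt(6)*b/6)


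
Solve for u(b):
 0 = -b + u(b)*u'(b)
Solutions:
 u(b) = -sqrt(C1 + b^2)
 u(b) = sqrt(C1 + b^2)


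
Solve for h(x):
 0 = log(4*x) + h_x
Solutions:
 h(x) = C1 - x*log(x) - x*log(4) + x


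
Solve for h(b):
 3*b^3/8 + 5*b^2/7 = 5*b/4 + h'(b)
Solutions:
 h(b) = C1 + 3*b^4/32 + 5*b^3/21 - 5*b^2/8


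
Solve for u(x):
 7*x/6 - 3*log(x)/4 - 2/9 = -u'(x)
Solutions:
 u(x) = C1 - 7*x^2/12 + 3*x*log(x)/4 - 19*x/36


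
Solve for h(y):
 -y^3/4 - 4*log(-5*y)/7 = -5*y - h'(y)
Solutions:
 h(y) = C1 + y^4/16 - 5*y^2/2 + 4*y*log(-y)/7 + 4*y*(-1 + log(5))/7


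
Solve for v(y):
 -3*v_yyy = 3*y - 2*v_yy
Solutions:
 v(y) = C1 + C2*y + C3*exp(2*y/3) + y^3/4 + 9*y^2/8


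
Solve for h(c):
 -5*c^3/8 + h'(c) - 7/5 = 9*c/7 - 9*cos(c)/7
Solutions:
 h(c) = C1 + 5*c^4/32 + 9*c^2/14 + 7*c/5 - 9*sin(c)/7


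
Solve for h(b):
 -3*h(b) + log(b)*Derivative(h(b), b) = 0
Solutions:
 h(b) = C1*exp(3*li(b))


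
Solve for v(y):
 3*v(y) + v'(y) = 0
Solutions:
 v(y) = C1*exp(-3*y)


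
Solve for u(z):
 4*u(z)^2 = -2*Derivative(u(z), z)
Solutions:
 u(z) = 1/(C1 + 2*z)


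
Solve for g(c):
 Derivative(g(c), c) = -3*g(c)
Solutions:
 g(c) = C1*exp(-3*c)


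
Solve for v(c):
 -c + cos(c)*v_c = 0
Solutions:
 v(c) = C1 + Integral(c/cos(c), c)


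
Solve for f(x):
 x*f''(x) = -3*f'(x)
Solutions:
 f(x) = C1 + C2/x^2


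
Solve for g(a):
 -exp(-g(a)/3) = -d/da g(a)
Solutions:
 g(a) = 3*log(C1 + a/3)


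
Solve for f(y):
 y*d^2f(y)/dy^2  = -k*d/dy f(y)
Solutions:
 f(y) = C1 + y^(1 - re(k))*(C2*sin(log(y)*Abs(im(k))) + C3*cos(log(y)*im(k)))


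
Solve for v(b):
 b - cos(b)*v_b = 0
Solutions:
 v(b) = C1 + Integral(b/cos(b), b)


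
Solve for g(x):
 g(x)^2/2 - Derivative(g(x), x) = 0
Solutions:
 g(x) = -2/(C1 + x)


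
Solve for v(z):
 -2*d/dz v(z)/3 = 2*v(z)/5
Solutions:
 v(z) = C1*exp(-3*z/5)


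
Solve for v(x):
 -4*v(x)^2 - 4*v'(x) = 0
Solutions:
 v(x) = 1/(C1 + x)


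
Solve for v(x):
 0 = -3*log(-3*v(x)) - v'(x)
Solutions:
 Integral(1/(log(-_y) + log(3)), (_y, v(x)))/3 = C1 - x


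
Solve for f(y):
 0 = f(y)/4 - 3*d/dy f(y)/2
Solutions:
 f(y) = C1*exp(y/6)


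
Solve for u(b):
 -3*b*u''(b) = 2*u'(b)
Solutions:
 u(b) = C1 + C2*b^(1/3)


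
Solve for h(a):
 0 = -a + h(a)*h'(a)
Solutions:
 h(a) = -sqrt(C1 + a^2)
 h(a) = sqrt(C1 + a^2)


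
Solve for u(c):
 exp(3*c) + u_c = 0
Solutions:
 u(c) = C1 - exp(3*c)/3


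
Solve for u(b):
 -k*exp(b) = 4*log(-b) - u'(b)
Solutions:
 u(b) = C1 + 4*b*log(-b) - 4*b + k*exp(b)


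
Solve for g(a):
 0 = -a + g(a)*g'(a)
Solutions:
 g(a) = -sqrt(C1 + a^2)
 g(a) = sqrt(C1 + a^2)


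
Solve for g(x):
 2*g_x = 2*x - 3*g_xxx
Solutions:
 g(x) = C1 + C2*sin(sqrt(6)*x/3) + C3*cos(sqrt(6)*x/3) + x^2/2


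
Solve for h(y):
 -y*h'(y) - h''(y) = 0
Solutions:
 h(y) = C1 + C2*erf(sqrt(2)*y/2)


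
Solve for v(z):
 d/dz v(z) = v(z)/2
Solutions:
 v(z) = C1*exp(z/2)


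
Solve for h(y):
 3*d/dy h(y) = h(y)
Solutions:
 h(y) = C1*exp(y/3)


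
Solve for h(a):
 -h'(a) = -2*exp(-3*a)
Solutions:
 h(a) = C1 - 2*exp(-3*a)/3


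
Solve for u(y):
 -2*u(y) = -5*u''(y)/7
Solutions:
 u(y) = C1*exp(-sqrt(70)*y/5) + C2*exp(sqrt(70)*y/5)


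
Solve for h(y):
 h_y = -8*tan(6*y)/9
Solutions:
 h(y) = C1 + 4*log(cos(6*y))/27


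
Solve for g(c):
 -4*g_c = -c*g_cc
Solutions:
 g(c) = C1 + C2*c^5


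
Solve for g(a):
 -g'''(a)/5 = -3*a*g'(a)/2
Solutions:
 g(a) = C1 + Integral(C2*airyai(15^(1/3)*2^(2/3)*a/2) + C3*airybi(15^(1/3)*2^(2/3)*a/2), a)


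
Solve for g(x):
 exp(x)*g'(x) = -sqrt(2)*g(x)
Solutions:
 g(x) = C1*exp(sqrt(2)*exp(-x))


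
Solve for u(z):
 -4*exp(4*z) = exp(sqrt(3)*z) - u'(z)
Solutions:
 u(z) = C1 + exp(4*z) + sqrt(3)*exp(sqrt(3)*z)/3


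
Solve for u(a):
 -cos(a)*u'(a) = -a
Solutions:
 u(a) = C1 + Integral(a/cos(a), a)


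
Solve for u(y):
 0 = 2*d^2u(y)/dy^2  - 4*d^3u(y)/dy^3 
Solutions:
 u(y) = C1 + C2*y + C3*exp(y/2)


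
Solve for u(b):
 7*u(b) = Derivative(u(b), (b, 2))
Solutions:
 u(b) = C1*exp(-sqrt(7)*b) + C2*exp(sqrt(7)*b)


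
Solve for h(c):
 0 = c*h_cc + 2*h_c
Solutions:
 h(c) = C1 + C2/c


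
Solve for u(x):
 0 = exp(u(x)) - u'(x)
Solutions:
 u(x) = log(-1/(C1 + x))


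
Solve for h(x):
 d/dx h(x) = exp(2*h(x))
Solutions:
 h(x) = log(-sqrt(-1/(C1 + x))) - log(2)/2
 h(x) = log(-1/(C1 + x))/2 - log(2)/2


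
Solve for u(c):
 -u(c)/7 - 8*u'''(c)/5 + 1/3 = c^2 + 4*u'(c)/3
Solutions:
 u(c) = C1*exp(70^(1/3)*c*(-28*5^(1/3)/(27 + sqrt(8569))^(1/3) + 14^(1/3)*(27 + sqrt(8569))^(1/3))/168)*sin(sqrt(3)*70^(1/3)*c*(28*5^(1/3)/(27 + sqrt(8569))^(1/3) + 14^(1/3)*(27 + sqrt(8569))^(1/3))/168) + C2*exp(70^(1/3)*c*(-28*5^(1/3)/(27 + sqrt(8569))^(1/3) + 14^(1/3)*(27 + sqrt(8569))^(1/3))/168)*cos(sqrt(3)*70^(1/3)*c*(28*5^(1/3)/(27 + sqrt(8569))^(1/3) + 14^(1/3)*(27 + sqrt(8569))^(1/3))/168) + C3*exp(-70^(1/3)*c*(-28*5^(1/3)/(27 + sqrt(8569))^(1/3) + 14^(1/3)*(27 + sqrt(8569))^(1/3))/84) - 7*c^2 + 392*c/3 - 10955/9


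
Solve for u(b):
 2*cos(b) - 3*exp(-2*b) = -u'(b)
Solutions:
 u(b) = C1 - 2*sin(b) - 3*exp(-2*b)/2


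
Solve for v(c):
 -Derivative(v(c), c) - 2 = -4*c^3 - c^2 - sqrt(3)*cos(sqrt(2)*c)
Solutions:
 v(c) = C1 + c^4 + c^3/3 - 2*c + sqrt(6)*sin(sqrt(2)*c)/2


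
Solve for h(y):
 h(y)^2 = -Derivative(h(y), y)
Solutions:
 h(y) = 1/(C1 + y)


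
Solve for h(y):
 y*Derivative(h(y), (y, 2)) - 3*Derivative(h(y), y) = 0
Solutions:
 h(y) = C1 + C2*y^4


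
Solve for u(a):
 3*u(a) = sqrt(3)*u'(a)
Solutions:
 u(a) = C1*exp(sqrt(3)*a)


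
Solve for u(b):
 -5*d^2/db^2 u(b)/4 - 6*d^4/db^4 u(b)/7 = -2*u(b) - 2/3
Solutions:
 u(b) = C1*exp(-sqrt(3)*b*sqrt(-35 + sqrt(6601))/12) + C2*exp(sqrt(3)*b*sqrt(-35 + sqrt(6601))/12) + C3*sin(sqrt(3)*b*sqrt(35 + sqrt(6601))/12) + C4*cos(sqrt(3)*b*sqrt(35 + sqrt(6601))/12) - 1/3


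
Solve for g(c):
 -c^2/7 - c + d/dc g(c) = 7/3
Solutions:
 g(c) = C1 + c^3/21 + c^2/2 + 7*c/3


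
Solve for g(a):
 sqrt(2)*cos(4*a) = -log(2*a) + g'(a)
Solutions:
 g(a) = C1 + a*log(a) - a + a*log(2) + sqrt(2)*sin(4*a)/4


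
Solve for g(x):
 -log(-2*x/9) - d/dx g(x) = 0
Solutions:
 g(x) = C1 - x*log(-x) + x*(-log(2) + 1 + 2*log(3))


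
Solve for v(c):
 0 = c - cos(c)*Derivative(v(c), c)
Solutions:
 v(c) = C1 + Integral(c/cos(c), c)


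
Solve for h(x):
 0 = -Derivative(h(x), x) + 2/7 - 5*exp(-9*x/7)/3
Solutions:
 h(x) = C1 + 2*x/7 + 35*exp(-9*x/7)/27


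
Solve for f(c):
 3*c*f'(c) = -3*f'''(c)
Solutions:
 f(c) = C1 + Integral(C2*airyai(-c) + C3*airybi(-c), c)


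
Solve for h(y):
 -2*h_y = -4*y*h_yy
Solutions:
 h(y) = C1 + C2*y^(3/2)


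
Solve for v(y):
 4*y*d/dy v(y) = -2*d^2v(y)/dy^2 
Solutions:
 v(y) = C1 + C2*erf(y)


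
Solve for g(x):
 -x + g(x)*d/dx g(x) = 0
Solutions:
 g(x) = -sqrt(C1 + x^2)
 g(x) = sqrt(C1 + x^2)


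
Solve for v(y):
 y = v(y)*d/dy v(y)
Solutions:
 v(y) = -sqrt(C1 + y^2)
 v(y) = sqrt(C1 + y^2)


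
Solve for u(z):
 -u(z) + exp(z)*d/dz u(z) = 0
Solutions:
 u(z) = C1*exp(-exp(-z))


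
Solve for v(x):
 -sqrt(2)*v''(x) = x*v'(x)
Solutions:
 v(x) = C1 + C2*erf(2^(1/4)*x/2)


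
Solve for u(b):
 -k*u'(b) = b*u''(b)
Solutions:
 u(b) = C1 + b^(1 - re(k))*(C2*sin(log(b)*Abs(im(k))) + C3*cos(log(b)*im(k)))


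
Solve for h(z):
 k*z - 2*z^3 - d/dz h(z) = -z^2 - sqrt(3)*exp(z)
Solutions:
 h(z) = C1 + k*z^2/2 - z^4/2 + z^3/3 + sqrt(3)*exp(z)


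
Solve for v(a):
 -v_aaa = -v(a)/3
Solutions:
 v(a) = C3*exp(3^(2/3)*a/3) + (C1*sin(3^(1/6)*a/2) + C2*cos(3^(1/6)*a/2))*exp(-3^(2/3)*a/6)


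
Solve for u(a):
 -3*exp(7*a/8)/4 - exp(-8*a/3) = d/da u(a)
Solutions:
 u(a) = C1 - 6*exp(7*a/8)/7 + 3*exp(-8*a/3)/8


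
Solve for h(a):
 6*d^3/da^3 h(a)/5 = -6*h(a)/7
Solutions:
 h(a) = C3*exp(-5^(1/3)*7^(2/3)*a/7) + (C1*sin(sqrt(3)*5^(1/3)*7^(2/3)*a/14) + C2*cos(sqrt(3)*5^(1/3)*7^(2/3)*a/14))*exp(5^(1/3)*7^(2/3)*a/14)


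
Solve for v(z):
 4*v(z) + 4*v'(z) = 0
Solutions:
 v(z) = C1*exp(-z)


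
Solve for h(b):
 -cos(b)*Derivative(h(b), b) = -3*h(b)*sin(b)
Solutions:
 h(b) = C1/cos(b)^3


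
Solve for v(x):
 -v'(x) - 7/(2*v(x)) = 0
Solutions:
 v(x) = -sqrt(C1 - 7*x)
 v(x) = sqrt(C1 - 7*x)


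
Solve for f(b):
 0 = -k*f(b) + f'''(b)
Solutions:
 f(b) = C1*exp(b*k^(1/3)) + C2*exp(b*k^(1/3)*(-1 + sqrt(3)*I)/2) + C3*exp(-b*k^(1/3)*(1 + sqrt(3)*I)/2)


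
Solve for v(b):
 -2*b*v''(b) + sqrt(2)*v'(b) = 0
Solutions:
 v(b) = C1 + C2*b^(sqrt(2)/2 + 1)


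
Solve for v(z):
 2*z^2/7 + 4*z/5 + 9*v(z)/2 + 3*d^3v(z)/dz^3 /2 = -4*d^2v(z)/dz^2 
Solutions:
 v(z) = C3*exp(-3*z) - 4*z^2/63 - 8*z/45 + (C1*sin(sqrt(35)*z/6) + C2*cos(sqrt(35)*z/6))*exp(z/6) + 64/567


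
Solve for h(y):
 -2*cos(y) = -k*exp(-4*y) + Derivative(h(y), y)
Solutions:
 h(y) = C1 - k*exp(-4*y)/4 - 2*sin(y)


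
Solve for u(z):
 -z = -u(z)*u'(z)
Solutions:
 u(z) = -sqrt(C1 + z^2)
 u(z) = sqrt(C1 + z^2)


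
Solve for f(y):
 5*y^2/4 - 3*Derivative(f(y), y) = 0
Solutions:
 f(y) = C1 + 5*y^3/36


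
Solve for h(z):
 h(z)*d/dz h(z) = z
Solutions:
 h(z) = -sqrt(C1 + z^2)
 h(z) = sqrt(C1 + z^2)


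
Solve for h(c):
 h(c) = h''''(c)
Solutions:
 h(c) = C1*exp(-c) + C2*exp(c) + C3*sin(c) + C4*cos(c)


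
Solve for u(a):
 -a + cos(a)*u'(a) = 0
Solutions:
 u(a) = C1 + Integral(a/cos(a), a)


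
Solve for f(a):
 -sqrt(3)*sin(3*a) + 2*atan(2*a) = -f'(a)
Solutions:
 f(a) = C1 - 2*a*atan(2*a) + log(4*a^2 + 1)/2 - sqrt(3)*cos(3*a)/3


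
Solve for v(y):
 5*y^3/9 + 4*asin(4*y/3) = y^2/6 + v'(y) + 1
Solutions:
 v(y) = C1 + 5*y^4/36 - y^3/18 + 4*y*asin(4*y/3) - y + sqrt(9 - 16*y^2)


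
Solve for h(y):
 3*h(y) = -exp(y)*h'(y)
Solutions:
 h(y) = C1*exp(3*exp(-y))


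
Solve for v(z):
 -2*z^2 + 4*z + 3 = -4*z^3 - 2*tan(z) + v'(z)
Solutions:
 v(z) = C1 + z^4 - 2*z^3/3 + 2*z^2 + 3*z - 2*log(cos(z))


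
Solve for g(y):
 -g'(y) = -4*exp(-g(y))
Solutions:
 g(y) = log(C1 + 4*y)


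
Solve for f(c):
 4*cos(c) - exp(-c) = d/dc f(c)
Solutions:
 f(c) = C1 + 4*sin(c) + exp(-c)


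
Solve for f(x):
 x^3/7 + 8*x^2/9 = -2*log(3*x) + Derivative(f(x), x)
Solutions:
 f(x) = C1 + x^4/28 + 8*x^3/27 + 2*x*log(x) - 2*x + x*log(9)


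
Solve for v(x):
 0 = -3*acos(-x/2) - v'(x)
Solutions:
 v(x) = C1 - 3*x*acos(-x/2) - 3*sqrt(4 - x^2)


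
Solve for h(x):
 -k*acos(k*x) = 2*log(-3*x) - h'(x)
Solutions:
 h(x) = C1 + k*Piecewise((x*acos(k*x) - sqrt(-k^2*x^2 + 1)/k, Ne(k, 0)), (pi*x/2, True)) + 2*x*log(-x) - 2*x + 2*x*log(3)


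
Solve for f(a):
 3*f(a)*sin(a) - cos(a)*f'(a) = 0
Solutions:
 f(a) = C1/cos(a)^3


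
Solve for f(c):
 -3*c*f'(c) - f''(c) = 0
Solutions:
 f(c) = C1 + C2*erf(sqrt(6)*c/2)


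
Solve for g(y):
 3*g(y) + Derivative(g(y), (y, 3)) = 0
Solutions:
 g(y) = C3*exp(-3^(1/3)*y) + (C1*sin(3^(5/6)*y/2) + C2*cos(3^(5/6)*y/2))*exp(3^(1/3)*y/2)


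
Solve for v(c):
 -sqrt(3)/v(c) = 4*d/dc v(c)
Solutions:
 v(c) = -sqrt(C1 - 2*sqrt(3)*c)/2
 v(c) = sqrt(C1 - 2*sqrt(3)*c)/2


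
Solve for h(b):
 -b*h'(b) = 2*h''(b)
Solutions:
 h(b) = C1 + C2*erf(b/2)


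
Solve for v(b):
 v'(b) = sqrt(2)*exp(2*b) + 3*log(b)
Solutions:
 v(b) = C1 + 3*b*log(b) - 3*b + sqrt(2)*exp(2*b)/2


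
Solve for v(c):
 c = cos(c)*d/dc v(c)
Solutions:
 v(c) = C1 + Integral(c/cos(c), c)


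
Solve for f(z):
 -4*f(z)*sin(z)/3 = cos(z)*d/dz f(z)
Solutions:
 f(z) = C1*cos(z)^(4/3)


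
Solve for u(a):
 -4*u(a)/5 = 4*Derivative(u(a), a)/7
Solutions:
 u(a) = C1*exp(-7*a/5)


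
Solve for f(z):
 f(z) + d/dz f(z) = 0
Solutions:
 f(z) = C1*exp(-z)


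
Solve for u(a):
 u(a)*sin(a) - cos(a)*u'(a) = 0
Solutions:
 u(a) = C1/cos(a)


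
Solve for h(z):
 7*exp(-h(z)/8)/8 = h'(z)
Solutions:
 h(z) = 8*log(C1 + 7*z/64)


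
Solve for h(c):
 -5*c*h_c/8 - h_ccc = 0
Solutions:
 h(c) = C1 + Integral(C2*airyai(-5^(1/3)*c/2) + C3*airybi(-5^(1/3)*c/2), c)


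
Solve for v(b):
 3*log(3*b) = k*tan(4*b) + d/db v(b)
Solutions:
 v(b) = C1 + 3*b*log(b) - 3*b + 3*b*log(3) + k*log(cos(4*b))/4


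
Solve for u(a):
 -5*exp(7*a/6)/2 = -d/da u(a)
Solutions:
 u(a) = C1 + 15*exp(7*a/6)/7


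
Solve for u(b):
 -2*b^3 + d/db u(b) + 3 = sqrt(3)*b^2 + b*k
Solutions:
 u(b) = C1 + b^4/2 + sqrt(3)*b^3/3 + b^2*k/2 - 3*b


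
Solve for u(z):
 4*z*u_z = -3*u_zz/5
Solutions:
 u(z) = C1 + C2*erf(sqrt(30)*z/3)


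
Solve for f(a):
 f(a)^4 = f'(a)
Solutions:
 f(a) = (-1/(C1 + 3*a))^(1/3)
 f(a) = (-1/(C1 + a))^(1/3)*(-3^(2/3) - 3*3^(1/6)*I)/6
 f(a) = (-1/(C1 + a))^(1/3)*(-3^(2/3) + 3*3^(1/6)*I)/6


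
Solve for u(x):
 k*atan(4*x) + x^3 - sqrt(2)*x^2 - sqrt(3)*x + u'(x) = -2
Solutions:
 u(x) = C1 - k*(x*atan(4*x) - log(16*x^2 + 1)/8) - x^4/4 + sqrt(2)*x^3/3 + sqrt(3)*x^2/2 - 2*x


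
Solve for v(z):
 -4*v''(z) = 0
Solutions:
 v(z) = C1 + C2*z


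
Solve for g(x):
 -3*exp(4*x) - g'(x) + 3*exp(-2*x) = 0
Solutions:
 g(x) = C1 - 3*exp(4*x)/4 - 3*exp(-2*x)/2


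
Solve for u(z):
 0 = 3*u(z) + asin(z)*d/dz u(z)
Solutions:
 u(z) = C1*exp(-3*Integral(1/asin(z), z))


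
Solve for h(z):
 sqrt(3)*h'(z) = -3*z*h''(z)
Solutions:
 h(z) = C1 + C2*z^(1 - sqrt(3)/3)


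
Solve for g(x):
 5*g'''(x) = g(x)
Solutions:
 g(x) = C3*exp(5^(2/3)*x/5) + (C1*sin(sqrt(3)*5^(2/3)*x/10) + C2*cos(sqrt(3)*5^(2/3)*x/10))*exp(-5^(2/3)*x/10)


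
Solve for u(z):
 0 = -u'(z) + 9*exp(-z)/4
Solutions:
 u(z) = C1 - 9*exp(-z)/4


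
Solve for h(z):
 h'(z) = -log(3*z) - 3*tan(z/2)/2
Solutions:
 h(z) = C1 - z*log(z) - z*log(3) + z + 3*log(cos(z/2))


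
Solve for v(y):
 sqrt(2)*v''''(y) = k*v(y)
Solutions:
 v(y) = C1*exp(-2^(7/8)*k^(1/4)*y/2) + C2*exp(2^(7/8)*k^(1/4)*y/2) + C3*exp(-2^(7/8)*I*k^(1/4)*y/2) + C4*exp(2^(7/8)*I*k^(1/4)*y/2)


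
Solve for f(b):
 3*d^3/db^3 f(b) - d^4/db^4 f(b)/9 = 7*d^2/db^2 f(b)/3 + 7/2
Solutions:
 f(b) = C1 + C2*b + C3*exp(b*(27 - sqrt(645))/2) + C4*exp(b*(sqrt(645) + 27)/2) - 3*b^2/4


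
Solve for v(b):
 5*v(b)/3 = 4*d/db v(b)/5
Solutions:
 v(b) = C1*exp(25*b/12)
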